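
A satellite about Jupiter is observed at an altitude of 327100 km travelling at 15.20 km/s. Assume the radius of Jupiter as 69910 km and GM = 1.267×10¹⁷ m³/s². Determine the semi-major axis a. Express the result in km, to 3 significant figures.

r = 69910 + 327100 = 3.9701×10⁵ km = 3.970×10⁸ m.
Vis-viva rearranged: 1/a = 2/r − v²/μ = 5.038×10⁻⁹ − 1.824×10⁻⁹ = 3.214×10⁻⁹ m⁻¹.
a = 3.111×10⁸ m = 3.1113×10⁵ km.

a ≈ 3.11×10⁵ km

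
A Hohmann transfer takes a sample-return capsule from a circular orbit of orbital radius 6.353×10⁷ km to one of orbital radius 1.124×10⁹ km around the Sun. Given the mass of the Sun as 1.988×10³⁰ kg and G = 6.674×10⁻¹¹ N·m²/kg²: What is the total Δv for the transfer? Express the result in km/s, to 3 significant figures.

Δv_total ≈ 24.5 km/s

μ = GM = 6.674×10⁻¹¹ × 1.988×10³⁰ = 1.327×10²⁰ m³/s².
r₁ = 6.353×10⁷ km = 6.353×10¹⁰ m.
r₂ = 1.124×10⁹ km = 1.124×10¹² m.
Transfer ellipse a_t = (r₁ + r₂)/2 = 5.938×10¹¹ m.
At r₁: circular v_c1 = √(μ/r₁) = 45700 m/s; transfer-perihelion v_p = √[μ(2/r₁ − 1/a_t)] = 62880 m/s.
Δv₁ = v_p − v_c1 = 17180 m/s.
At r₂: circular v_c2 = √(μ/r₂) = 10860 m/s; transfer-aphelion v_a = √[μ(2/r₂ − 1/a_t)] = 3554 m/s.
Δv₂ = v_c2 − v_a = 7311 m/s.
Total Δv = Δv₁ + Δv₂ = 24490 m/s = 24.49 km/s.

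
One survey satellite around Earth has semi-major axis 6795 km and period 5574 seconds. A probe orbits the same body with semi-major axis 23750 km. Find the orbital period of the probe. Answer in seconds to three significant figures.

T₂ ≈ 36400 seconds

Kepler's third law: T² ∝ a³, so T₂ = T₁ (a₂/a₁)^(3/2).
a₂/a₁ = 3.495, (a₂/a₁)^(3/2) = 6.534.
T₂ = 5574 × 6.534 = 36420 seconds.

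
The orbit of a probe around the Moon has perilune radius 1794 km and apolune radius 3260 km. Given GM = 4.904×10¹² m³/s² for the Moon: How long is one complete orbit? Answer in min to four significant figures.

Semi-major axis a = (r_p + r_a)/2 = (1794.0 + 3260.0)/2 = 2527.0 km = 2.527×10⁶ m.
By Kepler's third law T = 2π√(a³/μ) = 2π × 1.814×10³ = 1.140×10⁴ s.
= 190.0 min.

T ≈ 190.0 min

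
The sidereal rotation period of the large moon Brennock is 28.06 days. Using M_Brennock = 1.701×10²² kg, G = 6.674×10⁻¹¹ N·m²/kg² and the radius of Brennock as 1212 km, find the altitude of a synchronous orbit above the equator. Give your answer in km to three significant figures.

μ = GM = 6.674×10⁻¹¹ × 1.701×10²² = 1.135×10¹² m³/s².
T = 28.06 days = 2.424×10⁶ s.
A synchronous orbit has period T, so by Kepler's third law a = (μT²/4π²)^(1/3).
μT²/4π² = 1.135×10¹² × (2.424×10⁶)² / 39.48 = 1.690×10²³ m³.
a = 5.529×10⁷ m = 55290 km.
Altitude h = a − R = 55290 − 1212 = 54078 km.

h_sync ≈ 54100 km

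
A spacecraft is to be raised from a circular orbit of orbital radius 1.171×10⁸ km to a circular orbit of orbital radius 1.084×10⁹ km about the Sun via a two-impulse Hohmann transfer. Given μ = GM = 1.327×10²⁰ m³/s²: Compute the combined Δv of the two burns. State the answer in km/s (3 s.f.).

Δv_total ≈ 17.7 km/s

r₁ = 1.171×10⁸ km = 1.171×10¹¹ m.
r₂ = 1.084×10⁹ km = 1.084×10¹² m.
Transfer ellipse a_t = (r₁ + r₂)/2 = 6.006×10¹¹ m.
At r₁: circular v_c1 = √(μ/r₁) = 33660 m/s; transfer-perihelion v_p = √[μ(2/r₁ − 1/a_t)] = 45230 m/s.
Δv₁ = v_p − v_c1 = 11560 m/s.
At r₂: circular v_c2 = √(μ/r₂) = 11060 m/s; transfer-aphelion v_a = √[μ(2/r₂ − 1/a_t)] = 4886 m/s.
Δv₂ = v_c2 − v_a = 6179 m/s.
Total Δv = Δv₁ + Δv₂ = 17740 m/s = 17.74 km/s.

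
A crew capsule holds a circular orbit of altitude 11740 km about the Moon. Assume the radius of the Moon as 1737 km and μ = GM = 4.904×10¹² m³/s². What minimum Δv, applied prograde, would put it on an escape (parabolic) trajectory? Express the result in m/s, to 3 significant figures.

r = 1737 + 11740 = 13477 km = 1.3477×10⁷ m.
Circular speed v_c = √(μ/r) = 603.2 m/s.
Escape speed v_esc = √(2μ/r) = √2 × v_c = 853.1 m/s.
Δv = v_esc − v_c = 249.9 m/s.

Δv ≈ 250 m/s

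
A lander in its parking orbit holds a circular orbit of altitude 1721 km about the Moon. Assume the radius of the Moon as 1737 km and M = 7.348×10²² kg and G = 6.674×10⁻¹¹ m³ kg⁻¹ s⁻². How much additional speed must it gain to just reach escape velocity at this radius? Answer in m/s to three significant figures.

μ = GM = 6.674×10⁻¹¹ × 7.348×10²² = 4.904×10¹² m³/s².
r = 1737 + 1721 = 3458.0 km = 3.4580×10⁶ m.
Circular speed v_c = √(μ/r) = 1191 m/s.
Escape speed v_esc = √(2μ/r) = √2 × v_c = 1684 m/s.
Δv = v_esc − v_c = 493.3 m/s.

Δv ≈ 493 m/s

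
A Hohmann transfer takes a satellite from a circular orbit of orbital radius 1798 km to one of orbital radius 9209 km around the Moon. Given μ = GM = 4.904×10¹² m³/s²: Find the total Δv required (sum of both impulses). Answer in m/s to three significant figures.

Δv_total ≈ 797 m/s

r₁ = 1798 km = 1.798×10⁶ m.
r₂ = 9209 km = 9.209×10⁶ m.
Transfer ellipse a_t = (r₁ + r₂)/2 = 5.504×10⁶ m.
At r₁: circular v_c1 = √(μ/r₁) = 1652 m/s; transfer-perilune v_p = √[μ(2/r₁ − 1/a_t)] = 2136 m/s.
Δv₁ = v_p − v_c1 = 484.8 m/s.
At r₂: circular v_c2 = √(μ/r₂) = 729.7 m/s; transfer-apolune v_a = √[μ(2/r₂ − 1/a_t)] = 417.1 m/s.
Δv₂ = v_c2 − v_a = 312.6 m/s.
Total Δv = Δv₁ + Δv₂ = 797.5 m/s.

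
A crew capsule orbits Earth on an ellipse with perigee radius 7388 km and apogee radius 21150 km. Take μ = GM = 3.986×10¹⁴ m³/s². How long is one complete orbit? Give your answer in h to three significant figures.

Semi-major axis a = (r_p + r_a)/2 = (7388.0 + 21150)/2 = 14269 km = 1.427×10⁷ m.
By Kepler's third law T = 2π√(a³/μ) = 2π × 2.700×10³ = 1.696×10⁴ s.
= 4.712 h.

T ≈ 4.71 h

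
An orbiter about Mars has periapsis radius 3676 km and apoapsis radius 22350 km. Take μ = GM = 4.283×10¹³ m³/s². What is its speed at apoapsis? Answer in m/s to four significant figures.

Semi-major axis a = (r_p + r_a)/2 = 13013 km = 1.301×10⁷ m.
Vis-viva: v² = μ(2/r − 1/a) = 4.283×10¹³ × (8.949×10⁻⁸ − 7.685×10⁻⁸) = 5.413×10⁵ m²/s².
v = 735.8 m/s.

v ≈ 735.8 m/s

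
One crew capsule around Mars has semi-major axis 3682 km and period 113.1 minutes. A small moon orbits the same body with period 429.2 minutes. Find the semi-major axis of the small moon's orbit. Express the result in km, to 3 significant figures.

Kepler's third law: a³ ∝ T², so a₂ = a₁ (T₂/T₁)^(2/3).
T₂/T₁ = 3.795, (T₂/T₁)^(2/3) = 2.433.
a₂ = 3682 × 2.433 = 8958 km.

a₂ ≈ 8960 km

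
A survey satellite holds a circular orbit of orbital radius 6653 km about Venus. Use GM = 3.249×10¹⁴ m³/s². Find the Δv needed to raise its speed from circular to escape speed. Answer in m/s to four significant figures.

r = 6653 km = 6.653×10⁶ m.
Circular speed v_c = √(μ/r) = 6988 m/s.
Escape speed v_esc = √(2μ/r) = √2 × v_c = 9883 m/s.
Δv = v_esc − v_c = 2895 m/s.

Δv ≈ 2895 m/s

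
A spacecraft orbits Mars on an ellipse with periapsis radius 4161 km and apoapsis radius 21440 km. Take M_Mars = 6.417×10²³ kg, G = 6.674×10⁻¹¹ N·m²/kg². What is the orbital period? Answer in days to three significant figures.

μ = GM = 6.674×10⁻¹¹ × 6.417×10²³ = 4.283×10¹³ m³/s².
Semi-major axis a = (r_p + r_a)/2 = (4161.0 + 21440)/2 = 12800 km = 1.280×10⁷ m.
By Kepler's third law T = 2π√(a³/μ) = 2π × 6.998×10³ = 4.397×10⁴ s.
= 0.5089 days.

T ≈ 0.509 days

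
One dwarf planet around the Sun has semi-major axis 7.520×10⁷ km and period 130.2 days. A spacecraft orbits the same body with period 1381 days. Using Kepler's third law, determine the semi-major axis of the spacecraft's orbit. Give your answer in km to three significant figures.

Kepler's third law: a³ ∝ T², so a₂ = a₁ (T₂/T₁)^(2/3).
T₂/T₁ = 10.61, (T₂/T₁)^(2/3) = 4.827.
a₂ = 7.520×10⁷ × 4.827 = 3.630×10⁸ km.

a₂ ≈ 3.63×10⁸ km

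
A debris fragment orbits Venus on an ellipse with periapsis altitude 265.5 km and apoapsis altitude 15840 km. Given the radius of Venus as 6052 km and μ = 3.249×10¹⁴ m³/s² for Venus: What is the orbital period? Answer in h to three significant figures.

T ≈ 5.13 h

r_p = 6052 + 265.5 = 6317.5 km = 6.3175×10⁶ m.
r_a = 6052 + 15840 = 21892 km = 2.1892×10⁷ m.
Semi-major axis a = (r_p + r_a)/2 = (6317.5 + 21892)/2 = 14105 km = 1.410×10⁷ m.
By Kepler's third law T = 2π√(a³/μ) = 2π × 2.939×10³ = 1.847×10⁴ s.
= 5.129 h.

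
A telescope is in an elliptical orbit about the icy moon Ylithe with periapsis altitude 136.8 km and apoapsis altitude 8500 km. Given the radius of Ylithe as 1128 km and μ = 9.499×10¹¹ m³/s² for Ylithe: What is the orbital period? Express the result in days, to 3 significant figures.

T ≈ 0.948 days

r_p = 1128 + 136.8 = 1264.8 km = 1.2648×10⁶ m.
r_a = 1128 + 8500 = 9628.0 km = 9.6280×10⁶ m.
Semi-major axis a = (r_p + r_a)/2 = (1264.8 + 9628.0)/2 = 5446.4 km = 5.446×10⁶ m.
By Kepler's third law T = 2π√(a³/μ) = 2π × 1.304×10⁴ = 8.194×10⁴ s.
= 0.9484 days.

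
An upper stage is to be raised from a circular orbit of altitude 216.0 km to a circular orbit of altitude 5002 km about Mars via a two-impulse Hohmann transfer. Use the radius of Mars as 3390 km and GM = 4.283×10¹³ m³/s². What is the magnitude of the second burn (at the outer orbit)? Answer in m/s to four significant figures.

r₁ = 3390 + 216.0 = 3606.0 km = 3.6060×10⁶ m.
r₂ = 3390 + 5002 = 8392.0 km = 8.3920×10⁶ m.
Transfer ellipse a_t = (r₁ + r₂)/2 = 5.999×10⁶ m.
At r₁: circular v_c1 = √(μ/r₁) = 3446 m/s; transfer-periapsis v_p = √[μ(2/r₁ − 1/a_t)] = 4076 m/s.
At r₂: circular v_c2 = √(μ/r₂) = 2259 m/s; transfer-apoapsis v_a = √[μ(2/r₂ − 1/a_t)] = 1752 m/s.
Δv₂ = v_c2 − v_a = 507.6 m/s.

Δv ≈ 507.6 m/s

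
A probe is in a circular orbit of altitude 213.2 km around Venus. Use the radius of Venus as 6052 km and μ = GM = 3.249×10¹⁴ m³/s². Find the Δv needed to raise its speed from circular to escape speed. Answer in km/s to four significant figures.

r = 6052 + 213.2 = 6265.2 km = 6.2652×10⁶ m.
Circular speed v_c = √(μ/r) = 7201 m/s.
Escape speed v_esc = √(2μ/r) = √2 × v_c = 10180 m/s.
Δv = v_esc − v_c = 2983 m/s = 2.983 km/s.

Δv ≈ 2.983 km/s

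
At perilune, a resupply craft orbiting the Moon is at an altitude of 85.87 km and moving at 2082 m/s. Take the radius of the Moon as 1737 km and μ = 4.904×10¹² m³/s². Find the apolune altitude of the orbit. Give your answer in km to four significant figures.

apolune altitude ≈ 5819 km

r_p = 1737 + 85.87 = 1822.9 km = 1.823×10⁶ m.
Specific energy ε = v²/2 − μ/r = -5.229×10⁵ J/kg, so a = −μ/(2ε) = 4.689×10⁶ m.
The apsides satisfy r_p + r_a = 2a, so the apolune radius is 2a − r_p = 7.556×10⁶ m = 7555.6 km.
Apolune altitude = 7555.6 − 1737 = 5818.6 km.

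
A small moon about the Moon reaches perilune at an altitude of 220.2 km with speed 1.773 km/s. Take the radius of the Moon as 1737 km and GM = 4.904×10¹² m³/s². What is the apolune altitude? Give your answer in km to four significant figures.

r_p = 1737 + 220.2 = 1957.2 km = 1.957×10⁶ m.
Specific energy ε = v²/2 − μ/r = -9.339×10⁵ J/kg, so a = −μ/(2ε) = 2.626×10⁶ m.
The apsides satisfy r_p + r_a = 2a, so the apolune radius is 2a − r_p = 3.294×10⁶ m = 3294.1 km.
Apolune altitude = 3294.1 − 1737 = 1557.1 km.

apolune altitude ≈ 1557 km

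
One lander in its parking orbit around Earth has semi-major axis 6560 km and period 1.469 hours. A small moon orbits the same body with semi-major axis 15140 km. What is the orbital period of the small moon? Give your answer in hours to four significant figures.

Kepler's third law: T² ∝ a³, so T₂ = T₁ (a₂/a₁)^(3/2).
a₂/a₁ = 2.308, (a₂/a₁)^(3/2) = 3.506.
T₂ = 1.469 × 3.506 = 5.151 hours.

T₂ ≈ 5.151 hours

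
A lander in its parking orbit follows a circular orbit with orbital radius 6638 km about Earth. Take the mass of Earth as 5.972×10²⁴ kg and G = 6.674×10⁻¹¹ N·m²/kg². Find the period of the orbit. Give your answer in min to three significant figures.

μ = GM = 6.674×10⁻¹¹ × 5.972×10²⁴ = 3.986×10¹⁴ m³/s².
r = 6638 km = 6.638×10⁶ m.
Kepler's third law: T = 2π√(r³/μ) = 2π√((6.638×10⁶)³ / 3.986×10¹⁴).
r³/μ = 7.338×10⁵ s², so T = 2π × 8.566×10² = 5.382×10³ s.
Converting: 5.382×10³ s ÷ 60.00 = 89.71 min.

T ≈ 89.7 min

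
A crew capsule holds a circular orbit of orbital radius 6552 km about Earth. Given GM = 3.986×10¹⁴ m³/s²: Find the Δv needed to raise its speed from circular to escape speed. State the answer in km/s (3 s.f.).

Δv ≈ 3.23 km/s

r = 6552 km = 6.552×10⁶ m.
Circular speed v_c = √(μ/r) = 7800 m/s.
Escape speed v_esc = √(2μ/r) = √2 × v_c = 11030 m/s.
Δv = v_esc − v_c = 3231 m/s = 3.231 km/s.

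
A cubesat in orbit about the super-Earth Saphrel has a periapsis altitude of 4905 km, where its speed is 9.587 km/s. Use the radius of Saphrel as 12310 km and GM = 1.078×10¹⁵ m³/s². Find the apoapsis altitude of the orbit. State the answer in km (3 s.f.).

apoapsis altitude ≈ 35200 km

r_p = 12310 + 4905 = 17215 km = 1.722×10⁷ m.
Specific energy ε = v²/2 − μ/r = -1.666×10⁷ J/kg, so a = −μ/(2ε) = 3.234×10⁷ m.
The apsides satisfy r_p + r_a = 2a, so the apoapsis radius is 2a − r_p = 4.747×10⁷ m = 47473 km.
Apoapsis altitude = 47473 − 12310 = 35163 km.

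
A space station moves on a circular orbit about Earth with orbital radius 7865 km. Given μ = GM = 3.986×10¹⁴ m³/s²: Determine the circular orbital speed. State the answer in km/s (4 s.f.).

r = 7865 km = 7.865×10⁶ m.
For a circular orbit v = √(μ/r) = √(3.986×10¹⁴ / 7.865×10⁶) = √(5.068×10⁷) = 7119 m/s.
That is 7.119 km/s.

v ≈ 7.119 km/s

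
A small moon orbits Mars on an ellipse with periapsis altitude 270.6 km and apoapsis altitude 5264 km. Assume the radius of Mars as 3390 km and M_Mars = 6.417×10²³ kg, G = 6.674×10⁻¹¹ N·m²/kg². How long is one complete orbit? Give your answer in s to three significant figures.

μ = GM = 6.674×10⁻¹¹ × 6.417×10²³ = 4.283×10¹³ m³/s².
r_p = 3390 + 270.6 = 3660.6 km = 3.6606×10⁶ m.
r_a = 3390 + 5264 = 8654.0 km = 8.6540×10⁶ m.
Semi-major axis a = (r_p + r_a)/2 = (3660.6 + 8654.0)/2 = 6157.3 km = 6.157×10⁶ m.
By Kepler's third law T = 2π√(a³/μ) = 2π × 2.335×10³ = 1.467×10⁴ s.

T ≈ 14700 s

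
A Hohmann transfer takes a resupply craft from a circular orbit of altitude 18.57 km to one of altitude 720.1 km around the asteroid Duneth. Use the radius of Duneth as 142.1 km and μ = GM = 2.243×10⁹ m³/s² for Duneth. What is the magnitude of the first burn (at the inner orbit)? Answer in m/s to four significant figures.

Δv ≈ 35.26 m/s

r₁ = 142.1 + 18.57 = 160.67 km = 1.6067×10⁵ m.
r₂ = 142.1 + 720.1 = 862.20 km = 8.6220×10⁵ m.
Transfer ellipse a_t = (r₁ + r₂)/2 = 5.114×10⁵ m.
At r₁: circular v_c1 = √(μ/r₁) = 118.2 m/s; transfer-periapsis v_p = √[μ(2/r₁ − 1/a_t)] = 153.4 m/s.
Δv₁ = v_p − v_c1 = 35.26 m/s.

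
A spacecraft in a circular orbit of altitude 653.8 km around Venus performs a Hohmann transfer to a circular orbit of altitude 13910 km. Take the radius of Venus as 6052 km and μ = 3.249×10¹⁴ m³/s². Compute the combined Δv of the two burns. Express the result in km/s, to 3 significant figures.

r₁ = 6052 + 653.8 = 6705.8 km = 6.7058×10⁶ m.
r₂ = 6052 + 13910 = 19962 km = 1.9962×10⁷ m.
Transfer ellipse a_t = (r₁ + r₂)/2 = 1.333×10⁷ m.
At r₁: circular v_c1 = √(μ/r₁) = 6961 m/s; transfer-periapsis v_p = √[μ(2/r₁ − 1/a_t)] = 8517 m/s.
Δv₁ = v_p − v_c1 = 1556 m/s.
At r₂: circular v_c2 = √(μ/r₂) = 4034 m/s; transfer-apoapsis v_a = √[μ(2/r₂ − 1/a_t)] = 2861 m/s.
Δv₂ = v_c2 − v_a = 1173 m/s.
Total Δv = Δv₁ + Δv₂ = 2729 m/s = 2.729 km/s.

Δv_total ≈ 2.73 km/s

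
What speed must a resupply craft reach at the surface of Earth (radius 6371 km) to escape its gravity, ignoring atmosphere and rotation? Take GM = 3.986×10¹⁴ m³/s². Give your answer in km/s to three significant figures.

r = R = 6.371×10⁶ m.
Escape speed v_esc = √(2μ/r) = √(2 × 3.986×10¹⁴ / 6.371×10⁶) = √(1.251×10⁸) = 11190 m/s.
= 11.19 km/s.

v_esc ≈ 11.2 km/s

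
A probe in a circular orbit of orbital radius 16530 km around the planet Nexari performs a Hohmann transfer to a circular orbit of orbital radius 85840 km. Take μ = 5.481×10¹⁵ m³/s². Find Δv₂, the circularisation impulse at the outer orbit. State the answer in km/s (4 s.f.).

r₁ = 16530 km = 1.653×10⁷ m.
r₂ = 85840 km = 8.584×10⁷ m.
Transfer ellipse a_t = (r₁ + r₂)/2 = 5.118×10⁷ m.
At r₁: circular v_c1 = √(μ/r₁) = 18210 m/s; transfer-periapsis v_p = √[μ(2/r₁ − 1/a_t)] = 23580 m/s.
At r₂: circular v_c2 = √(μ/r₂) = 7991 m/s; transfer-apoapsis v_a = √[μ(2/r₂ − 1/a_t)] = 4541 m/s.
Δv₂ = v_c2 − v_a = 3450 m/s.
= 3.450 km/s.

Δv ≈ 3.450 km/s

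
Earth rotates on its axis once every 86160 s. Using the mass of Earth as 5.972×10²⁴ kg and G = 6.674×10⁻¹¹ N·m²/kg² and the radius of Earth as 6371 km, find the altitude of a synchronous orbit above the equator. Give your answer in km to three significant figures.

μ = GM = 6.674×10⁻¹¹ × 5.972×10²⁴ = 3.986×10¹⁴ m³/s².
A synchronous orbit has period T, so by Kepler's third law a = (μT²/4π²)^(1/3).
μT²/4π² = 3.986×10¹⁴ × (8.616×10⁴)² / 39.48 = 7.495×10²² m³.
a = 4.216×10⁷ m = 42162 km.
Altitude h = a − R = 42162 − 6371 = 35791 km.

h_sync ≈ 35800 km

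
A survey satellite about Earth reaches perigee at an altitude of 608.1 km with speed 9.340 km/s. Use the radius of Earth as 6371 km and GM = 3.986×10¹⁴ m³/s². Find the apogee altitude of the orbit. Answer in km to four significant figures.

r_p = 6371 + 608.1 = 6979.1 km = 6.979×10⁶ m.
Specific energy ε = v²/2 − μ/r = -1.350×10⁷ J/kg, so a = −μ/(2ε) = 1.477×10⁷ m.
The apsides satisfy r_p + r_a = 2a, so the apogee radius is 2a − r_p = 2.256×10⁷ m = 22556 km.
Apogee altitude = 22556 − 6371 = 16185 km.

apogee altitude ≈ 16190 km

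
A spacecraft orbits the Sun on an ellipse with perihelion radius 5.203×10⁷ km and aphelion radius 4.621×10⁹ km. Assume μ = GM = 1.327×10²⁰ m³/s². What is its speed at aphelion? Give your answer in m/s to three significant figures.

Semi-major axis a = (r_p + r_a)/2 = 2.3365×10⁹ km = 2.337×10¹² m.
Vis-viva: v² = μ(2/r − 1/a) = 1.327×10²⁰ × (4.328×10⁻¹³ − 4.280×10⁻¹³) = 6.395×10⁵ m²/s².
v = 799.7 m/s.

v ≈ 800 m/s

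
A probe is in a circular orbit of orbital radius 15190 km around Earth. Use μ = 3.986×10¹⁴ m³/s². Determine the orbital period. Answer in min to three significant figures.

r = 15190 km = 1.519×10⁷ m.
Kepler's third law: T = 2π√(r³/μ) = 2π√((1.519×10⁷)³ / 3.986×10¹⁴).
r³/μ = 8.793×10⁶ s², so T = 2π × 2.965×10³ = 1.863×10⁴ s.
Converting: 1.863×10⁴ s ÷ 60.00 = 310.5 min.

T ≈ 311 min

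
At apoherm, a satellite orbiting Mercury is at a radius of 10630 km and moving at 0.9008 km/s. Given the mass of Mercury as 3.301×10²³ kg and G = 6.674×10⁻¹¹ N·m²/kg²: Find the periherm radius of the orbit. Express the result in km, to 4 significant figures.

μ = GM = 6.674×10⁻¹¹ × 3.301×10²³ = 2.203×10¹³ m³/s².
r_a = 1.063×10⁷ m.
Specific energy ε = v²/2 − μ/r = -1.667×10⁶ J/kg, so a = −μ/(2ε) = 6.609×10⁶ m.
The apsides satisfy r_p + r_a = 2a, so the periherm radius is 2a − r_a = 2.587×10⁶ m = 2587.5 km.

periherm radius ≈ 2587 km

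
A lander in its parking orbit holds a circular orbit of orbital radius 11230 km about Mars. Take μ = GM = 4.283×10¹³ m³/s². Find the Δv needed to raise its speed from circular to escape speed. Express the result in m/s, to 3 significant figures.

Δv ≈ 809 m/s

r = 11230 km = 1.123×10⁷ m.
Circular speed v_c = √(μ/r) = 1953 m/s.
Escape speed v_esc = √(2μ/r) = √2 × v_c = 2762 m/s.
Δv = v_esc − v_c = 808.9 m/s.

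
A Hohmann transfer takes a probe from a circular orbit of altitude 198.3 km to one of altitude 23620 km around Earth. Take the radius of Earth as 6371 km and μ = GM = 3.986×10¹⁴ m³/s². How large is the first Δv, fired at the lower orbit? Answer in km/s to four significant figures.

Δv ≈ 2.188 km/s

r₁ = 6371 + 198.3 = 6569.3 km = 6.5693×10⁶ m.
r₂ = 6371 + 23620 = 29991 km = 2.9991×10⁷ m.
Transfer ellipse a_t = (r₁ + r₂)/2 = 1.828×10⁷ m.
At r₁: circular v_c1 = √(μ/r₁) = 7789 m/s; transfer-perigee v_p = √[μ(2/r₁ − 1/a_t)] = 9977 m/s.
Δv₁ = v_p − v_c1 = 2188 m/s.
= 2.188 km/s.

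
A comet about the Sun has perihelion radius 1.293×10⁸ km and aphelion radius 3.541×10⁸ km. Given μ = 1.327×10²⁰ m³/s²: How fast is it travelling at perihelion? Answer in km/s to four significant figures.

Semi-major axis a = (r_p + r_a)/2 = 2.4170×10⁸ km = 2.417×10¹¹ m.
Vis-viva: v² = μ(2/r − 1/a) = 1.327×10²⁰ × (1.547×10⁻¹¹ − 4.137×10⁻¹²) = 1.504×10⁹ m²/s².
v = 38780 m/s = 38.78 km/s.

v ≈ 38.78 km/s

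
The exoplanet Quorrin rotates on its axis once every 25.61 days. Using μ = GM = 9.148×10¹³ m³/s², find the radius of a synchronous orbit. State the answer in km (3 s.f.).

T = 25.61 days = 2.213×10⁶ s.
A synchronous orbit has period T, so by Kepler's third law a = (μT²/4π²)^(1/3).
μT²/4π² = 9.148×10¹³ × (2.213×10⁶)² / 39.48 = 1.135×10²⁵ m³.
a = 2.247×10⁸ m = 2.2470×10⁵ km.

r_sync ≈ 2.25×10⁵ km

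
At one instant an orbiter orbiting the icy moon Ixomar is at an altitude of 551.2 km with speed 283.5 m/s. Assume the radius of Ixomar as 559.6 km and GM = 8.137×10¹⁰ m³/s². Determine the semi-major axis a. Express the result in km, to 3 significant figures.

a ≈ 1230 km

r = 559.6 + 551.2 = 1110.8 km = 1.111×10⁶ m.
Specific orbital energy ε = v²/2 − μ/r = (283.5)²/2 − 8.137×10¹⁰/1.111×10⁶ = -3.307×10⁴ J/kg.
Since ε = −μ/(2a), a = −μ/(2ε) = 1.230×10⁶ m = 1230.4 km.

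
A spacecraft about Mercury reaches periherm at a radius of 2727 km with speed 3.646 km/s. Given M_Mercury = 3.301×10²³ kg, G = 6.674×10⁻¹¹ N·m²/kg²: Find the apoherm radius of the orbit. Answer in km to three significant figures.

μ = GM = 6.674×10⁻¹¹ × 3.301×10²³ = 2.203×10¹³ m³/s².
r_p = 2.727×10⁶ m.
Specific energy ε = v²/2 − μ/r = -1.432×10⁶ J/kg, so a = −μ/(2ε) = 7.692×10⁶ m.
The apsides satisfy r_p + r_a = 2a, so the apoherm radius is 2a − r_p = 1.266×10⁷ m = 12656 km.

apoherm radius ≈ 12700 km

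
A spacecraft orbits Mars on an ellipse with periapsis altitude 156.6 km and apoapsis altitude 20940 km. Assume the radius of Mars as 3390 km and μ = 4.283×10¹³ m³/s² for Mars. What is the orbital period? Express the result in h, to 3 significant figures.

r_p = 3390 + 156.6 = 3546.6 km = 3.5466×10⁶ m.
r_a = 3390 + 20940 = 24330 km = 2.4330×10⁷ m.
Semi-major axis a = (r_p + r_a)/2 = (3546.6 + 24330)/2 = 13938 km = 1.394×10⁷ m.
By Kepler's third law T = 2π√(a³/μ) = 2π × 7.951×10³ = 4.996×10⁴ s.
= 13.88 h.

T ≈ 13.9 h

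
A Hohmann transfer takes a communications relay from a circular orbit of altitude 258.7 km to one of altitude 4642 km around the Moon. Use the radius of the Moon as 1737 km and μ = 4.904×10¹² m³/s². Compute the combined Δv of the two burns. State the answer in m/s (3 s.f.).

r₁ = 1737 + 258.7 = 1995.7 km = 1.9957×10⁶ m.
r₂ = 1737 + 4642 = 6379.0 km = 6.3790×10⁶ m.
Transfer ellipse a_t = (r₁ + r₂)/2 = 4.187×10⁶ m.
At r₁: circular v_c1 = √(μ/r₁) = 1568 m/s; transfer-perilune v_p = √[μ(2/r₁ − 1/a_t)] = 1935 m/s.
Δv₁ = v_p − v_c1 = 367.2 m/s.
At r₂: circular v_c2 = √(μ/r₂) = 876.8 m/s; transfer-apolune v_a = √[μ(2/r₂ − 1/a_t)] = 605.3 m/s.
Δv₂ = v_c2 − v_a = 271.5 m/s.
Total Δv = Δv₁ + Δv₂ = 638.7 m/s.

Δv_total ≈ 639 m/s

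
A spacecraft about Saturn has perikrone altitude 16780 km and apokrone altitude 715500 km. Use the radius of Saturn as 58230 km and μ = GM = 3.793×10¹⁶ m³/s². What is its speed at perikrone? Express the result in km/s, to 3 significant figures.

r_p = 58230 + 16780 = 75010 km = 7.5010×10⁷ m.
r_a = 58230 + 715500 = 773730 km = 7.7373×10⁸ m.
Semi-major axis a = (r_p + r_a)/2 = 4.2437×10⁵ km = 4.244×10⁸ m.
Vis-viva: v² = μ(2/r − 1/a) = 3.793×10¹⁶ × (2.666×10⁻⁸ − 2.356×10⁻⁹) = 9.220×10⁸ m²/s².
v = 30360 m/s = 30.36 km/s.

v ≈ 30.4 km/s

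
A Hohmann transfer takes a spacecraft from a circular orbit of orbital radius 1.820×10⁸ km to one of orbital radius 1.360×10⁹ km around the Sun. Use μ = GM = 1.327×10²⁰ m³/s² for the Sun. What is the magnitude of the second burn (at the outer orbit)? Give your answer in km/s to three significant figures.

r₁ = 1.820×10⁸ km = 1.820×10¹¹ m.
r₂ = 1.360×10⁹ km = 1.360×10¹² m.
Transfer ellipse a_t = (r₁ + r₂)/2 = 7.710×10¹¹ m.
At r₁: circular v_c1 = √(μ/r₁) = 27000 m/s; transfer-perihelion v_p = √[μ(2/r₁ − 1/a_t)] = 35860 m/s.
At r₂: circular v_c2 = √(μ/r₂) = 9878 m/s; transfer-aphelion v_a = √[μ(2/r₂ − 1/a_t)] = 4799 m/s.
Δv₂ = v_c2 − v_a = 5079 m/s.
= 5.079 km/s.

Δv ≈ 5.08 km/s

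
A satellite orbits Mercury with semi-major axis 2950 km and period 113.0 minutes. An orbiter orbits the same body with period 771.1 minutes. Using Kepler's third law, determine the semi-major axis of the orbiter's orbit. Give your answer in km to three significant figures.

Kepler's third law: a³ ∝ T², so a₂ = a₁ (T₂/T₁)^(2/3).
T₂/T₁ = 6.824, (T₂/T₁)^(2/3) = 3.598.
a₂ = 2950 × 3.598 = 10610 km.

a₂ ≈ 10600 km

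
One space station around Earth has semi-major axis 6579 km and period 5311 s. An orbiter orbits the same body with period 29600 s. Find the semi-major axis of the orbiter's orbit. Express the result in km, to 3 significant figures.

Kepler's third law: a³ ∝ T², so a₂ = a₁ (T₂/T₁)^(2/3).
T₂/T₁ = 5.573, (T₂/T₁)^(2/3) = 3.143.
a₂ = 6579 × 3.143 = 20680 km.

a₂ ≈ 20700 km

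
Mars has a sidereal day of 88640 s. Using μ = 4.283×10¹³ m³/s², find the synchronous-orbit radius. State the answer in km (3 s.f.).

A synchronous orbit has period T, so by Kepler's third law a = (μT²/4π²)^(1/3).
μT²/4π² = 4.283×10¹³ × (8.864×10⁴)² / 39.48 = 8.524×10²¹ m³.
a = 2.043×10⁷ m = 20428 km.

r_sync ≈ 20400 km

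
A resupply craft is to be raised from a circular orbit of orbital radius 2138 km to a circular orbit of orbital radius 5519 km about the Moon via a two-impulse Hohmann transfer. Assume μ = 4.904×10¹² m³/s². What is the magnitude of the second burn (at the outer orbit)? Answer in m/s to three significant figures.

r₁ = 2138 km = 2.138×10⁶ m.
r₂ = 5519 km = 5.519×10⁶ m.
Transfer ellipse a_t = (r₁ + r₂)/2 = 3.828×10⁶ m.
At r₁: circular v_c1 = √(μ/r₁) = 1515 m/s; transfer-perilune v_p = √[μ(2/r₁ − 1/a_t)] = 1818 m/s.
At r₂: circular v_c2 = √(μ/r₂) = 942.6 m/s; transfer-apolune v_a = √[μ(2/r₂ − 1/a_t)] = 704.4 m/s.
Δv₂ = v_c2 − v_a = 238.2 m/s.

Δv ≈ 238 m/s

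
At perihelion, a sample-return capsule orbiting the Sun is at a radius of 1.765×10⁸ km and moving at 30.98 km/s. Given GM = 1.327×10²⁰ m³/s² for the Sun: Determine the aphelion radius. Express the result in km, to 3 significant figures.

r_p = 1.765×10¹¹ m.
Specific energy ε = v²/2 − μ/r = -2.720×10⁸ J/kg, so a = −μ/(2ε) = 2.440×10¹¹ m.
The apsides satisfy r_p + r_a = 2a, so the aphelion radius is 2a − r_p = 3.114×10¹¹ m = 3.1144×10⁸ km.

aphelion radius ≈ 3.11×10⁸ km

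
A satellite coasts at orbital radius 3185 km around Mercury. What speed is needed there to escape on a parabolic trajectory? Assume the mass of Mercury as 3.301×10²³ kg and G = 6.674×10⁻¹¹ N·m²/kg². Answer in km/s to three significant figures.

v_esc ≈ 3.72 km/s

μ = GM = 6.674×10⁻¹¹ × 3.301×10²³ = 2.203×10¹³ m³/s².
r = 3185 km = 3.185×10⁶ m.
Escape speed v_esc = √(2μ/r) = √(2 × 2.203×10¹³ / 3.185×10⁶) = √(1.383×10⁷) = 3719 m/s.
= 3.719 km/s.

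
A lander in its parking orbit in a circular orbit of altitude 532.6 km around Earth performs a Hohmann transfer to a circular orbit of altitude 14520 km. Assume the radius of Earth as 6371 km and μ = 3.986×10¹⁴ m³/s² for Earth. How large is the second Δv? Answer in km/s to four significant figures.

r₁ = 6371 + 532.6 = 6903.6 km = 6.9036×10⁶ m.
r₂ = 6371 + 14520 = 20891 km = 2.0891×10⁷ m.
Transfer ellipse a_t = (r₁ + r₂)/2 = 1.390×10⁷ m.
At r₁: circular v_c1 = √(μ/r₁) = 7599 m/s; transfer-perigee v_p = √[μ(2/r₁ − 1/a_t)] = 9316 m/s.
At r₂: circular v_c2 = √(μ/r₂) = 4368 m/s; transfer-apogee v_a = √[μ(2/r₂ − 1/a_t)] = 3079 m/s.
Δv₂ = v_c2 − v_a = 1289 m/s.
= 1.289 km/s.

Δv ≈ 1.289 km/s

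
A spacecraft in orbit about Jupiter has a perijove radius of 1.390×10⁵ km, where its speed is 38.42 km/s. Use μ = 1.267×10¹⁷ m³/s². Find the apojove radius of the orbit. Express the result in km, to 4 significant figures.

r_p = 1.390×10⁸ m.
Specific energy ε = v²/2 − μ/r = -1.735×10⁸ J/kg, so a = −μ/(2ε) = 3.652×10⁸ m.
The apsides satisfy r_p + r_a = 2a, so the apojove radius is 2a − r_p = 5.914×10⁸ m = 5.9142×10⁵ km.

apojove radius ≈ 5.914×10⁵ km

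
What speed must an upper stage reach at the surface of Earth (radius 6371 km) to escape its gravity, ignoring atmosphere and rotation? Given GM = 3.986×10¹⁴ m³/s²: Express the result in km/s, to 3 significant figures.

v_esc ≈ 11.2 km/s

r = R = 6.371×10⁶ m.
Escape speed v_esc = √(2μ/r) = √(2 × 3.986×10¹⁴ / 6.371×10⁶) = √(1.251×10⁸) = 11190 m/s.
= 11.19 km/s.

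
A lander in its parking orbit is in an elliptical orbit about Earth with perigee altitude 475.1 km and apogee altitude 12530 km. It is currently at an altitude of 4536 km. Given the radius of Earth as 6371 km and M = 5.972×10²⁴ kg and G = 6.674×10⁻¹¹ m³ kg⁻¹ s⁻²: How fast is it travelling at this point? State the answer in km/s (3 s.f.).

μ = GM = 6.674×10⁻¹¹ × 5.972×10²⁴ = 3.986×10¹⁴ m³/s².
r_p = 6371 + 475.1 = 6846.1 km = 6.8461×10⁶ m.
r_a = 6371 + 12530 = 18901 km = 1.8901×10⁷ m.
r = 6371 + 4536 = 10907 km = 1.091×10⁷ m.
Semi-major axis a = (r_p + r_a)/2 = 12874 km = 1.287×10⁷ m.
Vis-viva: v² = μ(2/r − 1/a) = 3.986×10¹⁴ × (1.834×10⁻⁷ − 7.768×10⁻⁸) = 4.212×10⁷ m²/s².
v = 6490 m/s = 6.490 km/s.

v ≈ 6.49 km/s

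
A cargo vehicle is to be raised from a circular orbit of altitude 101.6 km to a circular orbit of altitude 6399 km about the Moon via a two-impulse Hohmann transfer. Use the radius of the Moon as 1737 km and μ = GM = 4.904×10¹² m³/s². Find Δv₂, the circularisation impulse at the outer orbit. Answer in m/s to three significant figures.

r₁ = 1737 + 101.6 = 1838.6 km = 1.8386×10⁶ m.
r₂ = 1737 + 6399 = 8136.0 km = 8.1360×10⁶ m.
Transfer ellipse a_t = (r₁ + r₂)/2 = 4.987×10⁶ m.
At r₁: circular v_c1 = √(μ/r₁) = 1633 m/s; transfer-perilune v_p = √[μ(2/r₁ − 1/a_t)] = 2086 m/s.
At r₂: circular v_c2 = √(μ/r₂) = 776.4 m/s; transfer-apolune v_a = √[μ(2/r₂ − 1/a_t)] = 471.4 m/s.
Δv₂ = v_c2 − v_a = 305.0 m/s.

Δv ≈ 305 m/s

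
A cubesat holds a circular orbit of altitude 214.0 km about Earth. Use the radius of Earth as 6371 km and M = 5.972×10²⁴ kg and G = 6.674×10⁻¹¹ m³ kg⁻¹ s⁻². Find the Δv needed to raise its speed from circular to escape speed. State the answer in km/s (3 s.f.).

μ = GM = 6.674×10⁻¹¹ × 5.972×10²⁴ = 3.986×10¹⁴ m³/s².
r = 6371 + 214.0 = 6585.0 km = 6.5850×10⁶ m.
Circular speed v_c = √(μ/r) = 7780 m/s.
Escape speed v_esc = √(2μ/r) = √2 × v_c = 11000 m/s.
Δv = v_esc − v_c = 3223 m/s = 3.223 km/s.

Δv ≈ 3.22 km/s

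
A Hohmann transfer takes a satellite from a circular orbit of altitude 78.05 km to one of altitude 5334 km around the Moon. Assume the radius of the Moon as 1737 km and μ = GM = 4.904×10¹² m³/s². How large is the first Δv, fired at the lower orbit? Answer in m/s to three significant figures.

Δv ≈ 430 m/s

r₁ = 1737 + 78.05 = 1815.0 km = 1.8150×10⁶ m.
r₂ = 1737 + 5334 = 7071.0 km = 7.0710×10⁶ m.
Transfer ellipse a_t = (r₁ + r₂)/2 = 4.443×10⁶ m.
At r₁: circular v_c1 = √(μ/r₁) = 1644 m/s; transfer-perilune v_p = √[μ(2/r₁ − 1/a_t)] = 2074 m/s.
Δv₁ = v_p − v_c1 = 429.9 m/s.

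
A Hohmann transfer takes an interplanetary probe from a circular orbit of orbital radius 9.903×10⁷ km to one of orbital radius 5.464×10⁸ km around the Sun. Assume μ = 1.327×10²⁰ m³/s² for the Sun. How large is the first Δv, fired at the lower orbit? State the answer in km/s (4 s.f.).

r₁ = 9.903×10⁷ km = 9.903×10¹⁰ m.
r₂ = 5.464×10⁸ km = 5.464×10¹¹ m.
Transfer ellipse a_t = (r₁ + r₂)/2 = 3.227×10¹¹ m.
At r₁: circular v_c1 = √(μ/r₁) = 36610 m/s; transfer-perihelion v_p = √[μ(2/r₁ − 1/a_t)] = 47630 m/s.
Δv₁ = v_p − v_c1 = 11030 m/s.
= 11.03 km/s.

Δv ≈ 11.03 km/s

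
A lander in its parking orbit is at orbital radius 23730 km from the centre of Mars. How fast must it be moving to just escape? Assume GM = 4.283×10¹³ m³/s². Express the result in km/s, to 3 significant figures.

r = 23730 km = 2.373×10⁷ m.
Escape speed v_esc = √(2μ/r) = √(2 × 4.283×10¹³ / 2.373×10⁷) = √(3.610×10⁶) = 1900 m/s.
= 1.900 km/s.

v_esc ≈ 1.90 km/s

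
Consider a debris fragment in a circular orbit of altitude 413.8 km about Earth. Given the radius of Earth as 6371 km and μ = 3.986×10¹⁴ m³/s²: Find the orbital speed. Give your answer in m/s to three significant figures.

r = 6371 + 413.8 = 6784.8 km = 6.7848×10⁶ m.
For a circular orbit v = √(μ/r) = √(3.986×10¹⁴ / 6.785×10⁶) = √(5.875×10⁷) = 7665 m/s.

v ≈ 7660 m/s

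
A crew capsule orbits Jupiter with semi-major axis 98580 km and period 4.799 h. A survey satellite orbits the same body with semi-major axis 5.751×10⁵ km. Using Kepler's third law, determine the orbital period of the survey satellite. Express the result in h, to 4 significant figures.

Kepler's third law: T² ∝ a³, so T₂ = T₁ (a₂/a₁)^(3/2).
a₂/a₁ = 5.834, (a₂/a₁)^(3/2) = 14.09.
T₂ = 4.799 × 14.09 = 67.62 h.

T₂ ≈ 67.62 h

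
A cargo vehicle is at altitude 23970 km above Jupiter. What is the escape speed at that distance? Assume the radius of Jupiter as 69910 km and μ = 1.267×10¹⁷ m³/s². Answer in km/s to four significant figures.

v_esc ≈ 51.95 km/s

r = 69910 + 23970 = 93880 km = 9.3880×10⁷ m.
Escape speed v_esc = √(2μ/r) = √(2 × 1.267×10¹⁷ / 9.388×10⁷) = √(2.699×10⁹) = 51950 m/s.
= 51.95 km/s.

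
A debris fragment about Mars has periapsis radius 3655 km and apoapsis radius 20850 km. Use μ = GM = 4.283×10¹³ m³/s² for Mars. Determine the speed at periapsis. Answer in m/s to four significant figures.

v ≈ 4466 m/s

Semi-major axis a = (r_p + r_a)/2 = 12252 km = 1.225×10⁷ m.
Vis-viva: v² = μ(2/r − 1/a) = 4.283×10¹³ × (5.472×10⁻⁷ − 8.162×10⁻⁸) = 1.994×10⁷ m²/s².
v = 4466 m/s.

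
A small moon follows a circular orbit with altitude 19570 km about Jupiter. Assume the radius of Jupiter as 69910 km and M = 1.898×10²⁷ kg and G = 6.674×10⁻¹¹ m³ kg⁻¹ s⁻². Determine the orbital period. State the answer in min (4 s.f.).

T ≈ 249.0 min

μ = GM = 6.674×10⁻¹¹ × 1.898×10²⁷ = 1.267×10¹⁷ m³/s².
r = 69910 + 19570 = 89480 km = 8.9480×10⁷ m.
Kepler's third law: T = 2π√(r³/μ) = 2π√((8.948×10⁷)³ / 1.267×10¹⁷).
r³/μ = 5.656×10⁶ s², so T = 2π × 2.378×10³ = 1.494×10⁴ s.
Converting: 1.494×10⁴ s ÷ 60.00 = 249.0 min.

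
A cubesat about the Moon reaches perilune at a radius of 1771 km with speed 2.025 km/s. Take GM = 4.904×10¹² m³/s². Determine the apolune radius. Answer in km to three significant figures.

r_p = 1.771×10⁶ m.
Specific energy ε = v²/2 − μ/r = -7.187×10⁵ J/kg, so a = −μ/(2ε) = 3.412×10⁶ m.
The apsides satisfy r_p + r_a = 2a, so the apolune radius is 2a − r_p = 5.052×10⁶ m = 5052.0 km.

apolune radius ≈ 5050 km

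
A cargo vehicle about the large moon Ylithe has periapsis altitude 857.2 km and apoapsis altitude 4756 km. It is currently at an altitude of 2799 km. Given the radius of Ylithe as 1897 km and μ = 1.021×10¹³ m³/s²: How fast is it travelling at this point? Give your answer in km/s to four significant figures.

v ≈ 1.476 km/s

r_p = 1897 + 857.2 = 2754.2 km = 2.7542×10⁶ m.
r_a = 1897 + 4756 = 6653.0 km = 6.6530×10⁶ m.
r = 1897 + 2799 = 4696.0 km = 4.696×10⁶ m.
Semi-major axis a = (r_p + r_a)/2 = 4703.6 km = 4.704×10⁶ m.
Vis-viva: v² = μ(2/r − 1/a) = 1.021×10¹³ × (4.259×10⁻⁷ − 2.126×10⁻⁷) = 2.178×10⁶ m²/s².
v = 1476 m/s = 1.476 km/s.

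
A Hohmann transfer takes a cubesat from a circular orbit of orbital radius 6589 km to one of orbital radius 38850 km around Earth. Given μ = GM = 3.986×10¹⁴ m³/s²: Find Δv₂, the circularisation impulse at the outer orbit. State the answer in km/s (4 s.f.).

Δv ≈ 1.478 km/s

r₁ = 6589 km = 6.589×10⁶ m.
r₂ = 38850 km = 3.885×10⁷ m.
Transfer ellipse a_t = (r₁ + r₂)/2 = 2.272×10⁷ m.
At r₁: circular v_c1 = √(μ/r₁) = 7778 m/s; transfer-perigee v_p = √[μ(2/r₁ − 1/a_t)] = 10170 m/s.
At r₂: circular v_c2 = √(μ/r₂) = 3203 m/s; transfer-apogee v_a = √[μ(2/r₂ − 1/a_t)] = 1725 m/s.
Δv₂ = v_c2 − v_a = 1478 m/s.
= 1.478 km/s.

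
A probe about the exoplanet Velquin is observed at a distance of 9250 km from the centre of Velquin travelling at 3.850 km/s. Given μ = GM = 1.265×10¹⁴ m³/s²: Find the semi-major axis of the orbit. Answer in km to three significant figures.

a ≈ 10100 km

r = 9.250×10⁶ m.
Specific orbital energy ε = v²/2 − μ/r = (3850)²/2 − 1.265×10¹⁴/9.250×10⁶ = -6.264×10⁶ J/kg.
Since ε = −μ/(2a), a = −μ/(2ε) = 1.010×10⁷ m = 10097 km.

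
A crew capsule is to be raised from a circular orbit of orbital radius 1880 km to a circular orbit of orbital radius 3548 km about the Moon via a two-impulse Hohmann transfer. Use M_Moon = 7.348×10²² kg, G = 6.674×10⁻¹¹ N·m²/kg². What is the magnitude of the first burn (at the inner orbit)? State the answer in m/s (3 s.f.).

Δv ≈ 232 m/s

μ = GM = 6.674×10⁻¹¹ × 7.348×10²² = 4.904×10¹² m³/s².
r₁ = 1880 km = 1.880×10⁶ m.
r₂ = 3548 km = 3.548×10⁶ m.
Transfer ellipse a_t = (r₁ + r₂)/2 = 2.714×10⁶ m.
At r₁: circular v_c1 = √(μ/r₁) = 1615 m/s; transfer-perilune v_p = √[μ(2/r₁ − 1/a_t)] = 1847 m/s.
Δv₁ = v_p − v_c1 = 231.6 m/s.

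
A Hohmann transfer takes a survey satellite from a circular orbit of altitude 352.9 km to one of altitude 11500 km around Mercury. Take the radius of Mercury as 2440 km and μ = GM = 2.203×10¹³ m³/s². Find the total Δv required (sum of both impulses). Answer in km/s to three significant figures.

Δv_total ≈ 1.35 km/s

r₁ = 2440 + 352.9 = 2792.9 km = 2.7929×10⁶ m.
r₂ = 2440 + 11500 = 13940 km = 1.3940×10⁷ m.
Transfer ellipse a_t = (r₁ + r₂)/2 = 8.366×10⁶ m.
At r₁: circular v_c1 = √(μ/r₁) = 2809 m/s; transfer-periherm v_p = √[μ(2/r₁ − 1/a_t)] = 3625 m/s.
Δv₁ = v_p − v_c1 = 816.7 m/s.
At r₂: circular v_c2 = √(μ/r₂) = 1257 m/s; transfer-apoherm v_a = √[μ(2/r₂ − 1/a_t)] = 726.3 m/s.
Δv₂ = v_c2 − v_a = 530.8 m/s.
Total Δv = Δv₁ + Δv₂ = 1348 m/s = 1.348 km/s.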